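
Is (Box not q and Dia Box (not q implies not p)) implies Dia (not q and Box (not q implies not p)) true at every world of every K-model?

Tableau for the negation not ((Box not q and Dia Box (not q implies not p)) implies Dia (not q and Box (not q implies not p))):
1. not ((Box not q and Dia Box (not q implies not p)) implies Dia (not q and Box (not q implies not p))), u
2. Box not q and Dia Box (not q implies not p), u   [neg-implies-rule on 1]
3. not Dia (not q and Box (not q implies not p)), u   [neg-implies-rule on 1]
4. Box not q, u   [and-rule on 2]
5. Dia Box (not q implies not p), u   [and-rule on 2]
6. Box (not q implies not p), v   [Dia-rule on 5: fresh world v, uRv]
7. not (not q and Box (not q implies not p)), v   [neg-Dia-rule on 3 via uRv]
8. not q, v   [Box-rule on 4 via uRv]
9. not Box (not q implies not p), v   [neg-and-rule on 7 (branches; this branch)]
10. not (not q implies not p), w   [neg-Box-rule on 9: fresh world w, vRw]
11. not q, w   [neg-implies-rule on 10]
12. p, w   [neg-implies-rule on 10]
13. not q implies not p, w   [Box-rule on 6 via vRw]
14. not p, w   [implies-rule on 13 (branches; this branch)]
Accessibility: uRv, vRw
Branch closes: p and not p both at w.
Every branch of the negation's tableau closes; the branch above is one of them.

Valid in K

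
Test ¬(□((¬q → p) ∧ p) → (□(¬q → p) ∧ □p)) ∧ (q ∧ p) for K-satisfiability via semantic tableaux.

Unsatisfiable (every branch closes)

1. ¬(□((¬q → p) ∧ p) → (□(¬q → p) ∧ □p)) ∧ (q ∧ p), 0
2. ¬(□((¬q → p) ∧ p) → (□(¬q → p) ∧ □p)), 0   [∧-rule on 1]
3. q ∧ p, 0   [∧-rule on 1]
4. □((¬q → p) ∧ p), 0   [¬→-rule on 2]
5. ¬(□(¬q → p) ∧ □p), 0   [¬→-rule on 2]
6. q, 0   [∧-rule on 3]
7. p, 0   [∧-rule on 3]
8. ¬□(¬q → p), 0   [¬∧-rule on 5 (branches; this branch)]
9. ¬(¬q → p), 1   [¬□-rule on 8: fresh world 1, 0R1]
10. ¬q, 1   [¬→-rule on 9]
11. ¬p, 1   [¬→-rule on 9]
12. (¬q → p) ∧ p, 1   [□-rule on 4 via 0R1]
13. ¬q → p, 1   [∧-rule on 12]
14. p, 1   [∧-rule on 12]
Accessibility: 0R1
Branch closes: p and ¬p both at 1.
(One branch shown.) All branches close.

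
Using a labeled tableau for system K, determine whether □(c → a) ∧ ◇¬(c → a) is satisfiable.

Unsatisfiable

1. □(c → a) ∧ ◇¬(c → a), u
2. □(c → a), u
3. ◇¬(c → a), u
4. ¬(c → a), v
5. c, v
6. ¬a, v
7. c → a, v
8. a, v
Accessibility: uRv
Branch closes: a and ¬a both at v.
(One branch shown.) All branches close.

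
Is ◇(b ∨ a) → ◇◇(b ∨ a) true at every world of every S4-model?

Valid

Tableau for the negation ¬(◇(b ∨ a) → ◇◇(b ∨ a)):
1. ¬(◇(b ∨ a) → ◇◇(b ∨ a)), w0
2. ◇(b ∨ a), w0
3. ¬◇◇(b ∨ a), w0
4. ¬◇(b ∨ a), w0
5. ¬(b ∨ a), w0
6. ¬b, w0
7. ¬a, w0
8. b ∨ a, w1
9. ¬◇(b ∨ a), w1
10. ¬(b ∨ a), w1
11. ¬b, w1
12. ¬a, w1
13. a, w1
Accessibility: w0Rw0, w0Rw1, w1Rw1
Branch closes: a and ¬a both at w1.
All branches of the negation close; one closing branch shown above.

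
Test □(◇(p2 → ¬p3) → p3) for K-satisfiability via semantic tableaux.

Yes, satisfiable

1. □(◇(p2 → ¬p3) → p3), u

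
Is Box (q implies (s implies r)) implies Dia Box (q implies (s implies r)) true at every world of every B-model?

Valid in B

Tableau for the negation not (Box (q implies (s implies r)) implies Dia Box (q implies (s implies r))):
1. not (Box (q implies (s implies r)) implies Dia Box (q implies (s implies r))), w0
2. Box (q implies (s implies r)), w0
3. not Dia Box (q implies (s implies r)), w0
4. q implies (s implies r), w0
5. not Box (q implies (s implies r)), w0
6. s implies r, w0
7. r, w0
8. not (q implies (s implies r)), w1
9. q, w1
10. not (s implies r), w1
11. s, w1
12. not r, w1
13. q implies (s implies r), w1
14. not Box (q implies (s implies r)), w1
15. s implies r, w1
16. r, w1
Accessibility: w0Rw0, w0Rw1, w1Rw0, w1Rw1
Branch closes: r and not r both at w1.
All branches of the negation close; one closing branch shown above.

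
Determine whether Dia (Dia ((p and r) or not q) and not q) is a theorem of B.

Invalid (countermodel exists)

Tableau for the negation not Dia (Dia ((p and r) or not q) and not q):
1. not Dia (Dia ((p and r) or not q) and not q), w0
2. not (Dia ((p and r) or not q) and not q), w0
3. q, w0
Accessibility: w0Rw0
The negation has an open branch (countermodel exists).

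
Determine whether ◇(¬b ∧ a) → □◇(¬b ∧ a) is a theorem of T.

Not valid

Tableau for the negation ¬(◇(¬b ∧ a) → □◇(¬b ∧ a)):
1. ¬(◇(¬b ∧ a) → □◇(¬b ∧ a)), 0
2. ◇(¬b ∧ a), 0
3. ¬□◇(¬b ∧ a), 0
4. ¬b ∧ a, 1
5. ¬b, 1
6. a, 1
7. ¬◇(¬b ∧ a), 2
8. ¬(¬b ∧ a), 2
9. ¬a, 2
Accessibility: 0R0, 0R1, 0R2, 1R1, 2R2
The negation has an open branch (countermodel exists).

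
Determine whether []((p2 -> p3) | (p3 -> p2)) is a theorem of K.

Valid

Tableau for the negation ~[]((p2 -> p3) | (p3 -> p2)):
1. ~[]((p2 -> p3) | (p3 -> p2)), 0
2. ~((p2 -> p3) | (p3 -> p2)), 1
3. ~(p2 -> p3), 1
4. ~(p3 -> p2), 1
5. p2, 1
6. ~p3, 1
7. p3, 1
8. ~p2, 1
Accessibility: 0R1
Branch closes: p3 and ~p3 both at 1.
All branches of the negation close; one closing branch shown above.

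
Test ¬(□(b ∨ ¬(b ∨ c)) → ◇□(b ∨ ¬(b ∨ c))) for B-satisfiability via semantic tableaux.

No, unsatisfiable

1. ¬(□(b ∨ ¬(b ∨ c)) → ◇□(b ∨ ¬(b ∨ c))), 0
2. □(b ∨ ¬(b ∨ c)), 0
3. ¬◇□(b ∨ ¬(b ∨ c)), 0
4. b ∨ ¬(b ∨ c), 0
5. ¬□(b ∨ ¬(b ∨ c)), 0
6. ¬(b ∨ c), 0
7. ¬b, 0
8. ¬c, 0
9. ¬(b ∨ ¬(b ∨ c)), 1
10. ¬b, 1
11. b ∨ c, 1
12. b ∨ ¬(b ∨ c), 1
13. ¬□(b ∨ ¬(b ∨ c)), 1
14. c, 1
15. ¬(b ∨ c), 1
16. ¬c, 1
Accessibility: 0R0, 0R1, 1R0, 1R1
Branch closes: c and ¬c both at 1.
Every branch closes; the branch above is one of them.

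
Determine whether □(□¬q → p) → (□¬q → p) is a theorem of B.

Tableau for the negation ¬(□(□¬q → p) → (□¬q → p)):
1. ¬(□(□¬q → p) → (□¬q → p)), u
2. □(□¬q → p), u   [¬→-rule on 1]
3. ¬(□¬q → p), u   [¬→-rule on 1]
4. □¬q, u   [¬→-rule on 3]
5. ¬p, u   [¬→-rule on 3]
6. □¬q → p, u   [□-rule on 2 via uRu]
7. ¬q, u   [□-rule on 4 via uRu]
8. ¬□¬q, u   [→-rule on 6 (branches; this branch)]
9. q, v   [¬□-rule on 8: fresh world v, uRv]
10. □¬q → p, v   [□-rule on 2 via uRv]
11. ¬q, v   [□-rule on 4 via uRv]
Accessibility: uRu, uRv, vRu, vRv
Branch closes: q and ¬q both at v.
Every branch of the negation's tableau closes; the branch above is one of them.

Valid in B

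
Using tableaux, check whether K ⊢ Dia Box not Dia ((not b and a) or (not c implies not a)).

Tableau for the negation not Dia Box not Dia ((not b and a) or (not c implies not a)):
1. not Dia Box not Dia ((not b and a) or (not c implies not a)), 0
The negation has an open branch (countermodel exists).

Invalid (countermodel exists)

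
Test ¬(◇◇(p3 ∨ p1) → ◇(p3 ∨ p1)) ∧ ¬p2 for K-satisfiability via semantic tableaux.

1. ¬(◇◇(p3 ∨ p1) → ◇(p3 ∨ p1)) ∧ ¬p2, u
2. ¬(◇◇(p3 ∨ p1) → ◇(p3 ∨ p1)), u
3. ¬p2, u
4. ◇◇(p3 ∨ p1), u
5. ¬◇(p3 ∨ p1), u
6. ◇(p3 ∨ p1), v
7. ¬(p3 ∨ p1), v
8. ¬p3, v
9. ¬p1, v
10. p3 ∨ p1, w
11. p1, w
Accessibility: uRv, vRw

Satisfiable (open branch found)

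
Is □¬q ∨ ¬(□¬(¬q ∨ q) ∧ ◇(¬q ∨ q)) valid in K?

Tableau for the negation ¬(□¬q ∨ ¬(□¬(¬q ∨ q) ∧ ◇(¬q ∨ q))):
1. ¬(□¬q ∨ ¬(□¬(¬q ∨ q) ∧ ◇(¬q ∨ q))), w0
2. ¬□¬q, w0   [¬∨-rule on 1]
3. □¬(¬q ∨ q) ∧ ◇(¬q ∨ q), w0   [¬∨-rule on 1]
4. □¬(¬q ∨ q), w0   [∧-rule on 3]
5. ◇(¬q ∨ q), w0   [∧-rule on 3]
6. q, w1   [¬□-rule on 2: fresh world w1, w0Rw1]
7. ¬(¬q ∨ q), w1   [□-rule on 4 via w0Rw1]
8. ¬q, w1   [¬∨-rule on 7]
Accessibility: w0Rw1
Branch closes: q and ¬q both at w1.
Every branch of the negation's tableau closes; the branch above is one of them.

Valid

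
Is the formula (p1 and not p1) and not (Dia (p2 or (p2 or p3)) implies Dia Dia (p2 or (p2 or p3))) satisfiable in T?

1. (p1 and not p1) and not (Dia (p2 or (p2 or p3)) implies Dia Dia (p2 or (p2 or p3))), w0
2. p1 and not p1, w0
3. not (Dia (p2 or (p2 or p3)) implies Dia Dia (p2 or (p2 or p3))), w0
4. p1, w0
5. not p1, w0
Accessibility: w0Rw0
Branch closes: p1 and not p1 both at w0.
Every branch closes; the branch above is one of them.

Unsatisfiable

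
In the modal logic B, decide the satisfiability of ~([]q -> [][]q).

Satisfiable

1. ~([]q -> [][]q), u
2. []q, u   [~->-rule on 1]
3. ~[][]q, u   [~->-rule on 1]
4. q, u   [[]-rule on 2 via uRu]
5. ~[]q, v   [~[]-rule on 3: fresh world v, uRv]
6. q, v   [[]-rule on 2 via uRv]
7. ~q, w   [~[]-rule on 5: fresh world w, vRw]
Accessibility: uRu, uRv, vRu, vRv, vRw, wRv, wRw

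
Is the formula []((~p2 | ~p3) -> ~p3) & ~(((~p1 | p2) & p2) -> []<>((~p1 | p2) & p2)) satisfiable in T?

1. []((~p2 | ~p3) -> ~p3) & ~(((~p1 | p2) & p2) -> []<>((~p1 | p2) & p2)), 0
2. []((~p2 | ~p3) -> ~p3), 0   [&-rule on 1]
3. ~(((~p1 | p2) & p2) -> []<>((~p1 | p2) & p2)), 0   [&-rule on 1]
4. (~p1 | p2) & p2, 0   [~->-rule on 3]
5. ~[]<>((~p1 | p2) & p2), 0   [~->-rule on 3]
6. ~p1 | p2, 0   [&-rule on 4]
7. p2, 0   [&-rule on 4]
8. (~p2 | ~p3) -> ~p3, 0   [[]-rule on 2 via 0R0]
9. ~p3, 0   [->-rule on 8 (branches; this branch)]
10. ~<>((~p1 | p2) & p2), 1   [~[]-rule on 5: fresh world 1, 0R1]
11. (~p2 | ~p3) -> ~p3, 1   [[]-rule on 2 via 0R1]
12. ~((~p1 | p2) & p2), 1   [~<>-rule on 10 via 1R1]
13. ~p3, 1   [->-rule on 11 (branches; this branch)]
14. ~p2, 1   [~&-rule on 12 (branches; this branch)]
Accessibility: 0R0, 0R1, 1R1

Satisfiable (open branch found)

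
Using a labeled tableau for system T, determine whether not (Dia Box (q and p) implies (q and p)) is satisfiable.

1. not (Dia Box (q and p) implies (q and p)), u
2. Dia Box (q and p), u   [neg-implies-rule on 1]
3. not (q and p), u   [neg-implies-rule on 1]
4. not p, u   [neg-and-rule on 3 (branches; this branch)]
5. Box (q and p), v   [Dia-rule on 2: fresh world v, uRv]
6. q and p, v   [Box-rule on 5 via vRv]
7. q, v   [and-rule on 6]
8. p, v   [and-rule on 6]
Accessibility: uRu, uRv, vRv

Satisfiable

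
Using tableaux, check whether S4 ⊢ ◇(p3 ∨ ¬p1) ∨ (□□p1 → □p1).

Valid

Tableau for the negation ¬(◇(p3 ∨ ¬p1) ∨ (□□p1 → □p1)):
1. ¬(◇(p3 ∨ ¬p1) ∨ (□□p1 → □p1)), w0
2. ¬◇(p3 ∨ ¬p1), w0
3. ¬(□□p1 → □p1), w0
4. □□p1, w0
5. ¬□p1, w0
6. ¬(p3 ∨ ¬p1), w0
7. ¬p3, w0
8. p1, w0
9. □p1, w0
10. ¬p1, w1
11. ¬(p3 ∨ ¬p1), w1
12. ¬p3, w1
13. p1, w1
Accessibility: w0Rw0, w0Rw1, w1Rw1
Branch closes: p1 and ¬p1 both at w1.
All branches of the negation close; one closing branch shown above.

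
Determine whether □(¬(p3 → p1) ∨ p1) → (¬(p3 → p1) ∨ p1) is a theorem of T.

Tableau for the negation ¬(□(¬(p3 → p1) ∨ p1) → (¬(p3 → p1) ∨ p1)):
1. ¬(□(¬(p3 → p1) ∨ p1) → (¬(p3 → p1) ∨ p1)), w0
2. □(¬(p3 → p1) ∨ p1), w0
3. ¬(¬(p3 → p1) ∨ p1), w0
4. p3 → p1, w0
5. ¬p1, w0
6. ¬(p3 → p1) ∨ p1, w0
7. ¬p3, w0
8. ¬(p3 → p1), w0
9. p3, w0
Accessibility: w0Rw0
Branch closes: p3 and ¬p3 both at w0.
All branches of the negation close; one closing branch shown above.

Valid in T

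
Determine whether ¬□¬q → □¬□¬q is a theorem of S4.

Tableau for the negation ¬(¬□¬q → □¬□¬q):
1. ¬(¬□¬q → □¬□¬q), u
2. ¬□¬q, u
3. ¬□¬□¬q, u
4. q, v
5. □¬q, w
6. ¬q, w
Accessibility: uRu, uRv, uRw, vRv, wRw
The negation has an open branch (countermodel exists).

No, not valid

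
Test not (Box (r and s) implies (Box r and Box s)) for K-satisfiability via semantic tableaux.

1. not (Box (r and s) implies (Box r and Box s)), w0
2. Box (r and s), w0
3. not (Box r and Box s), w0
4. not Box s, w0
5. not s, w1
6. r and s, w1
7. r, w1
8. s, w1
Accessibility: w0Rw1
Branch closes: s and not s both at w1.
(One branch shown.) All branches close.

No, unsatisfiable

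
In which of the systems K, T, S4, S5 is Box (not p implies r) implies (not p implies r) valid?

T, S4, S5

K-tableau for the negation not (Box (not p implies r) implies (not p implies r)):
1. not (Box (not p implies r) implies (not p implies r)), 0
2. Box (not p implies r), 0
3. not (not p implies r), 0
4. not p, 0
5. not r, 0
Complete open branch: countermodel on a K-frame, so not valid in K.
T-tableau for the negation not (Box (not p implies r) implies (not p implies r)):
1. not (Box (not p implies r) implies (not p implies r)), 0
2. Box (not p implies r), 0
3. not (not p implies r), 0
4. not p, 0
5. not r, 0
6. not p implies r, 0
7. r, 0
Accessibility: 0R0
Branch closes: r and not r both at 0.
Every branch closes (one shown): valid in T, hence also in S4, S5 (every theorem of T is a theorem of S4 and S5).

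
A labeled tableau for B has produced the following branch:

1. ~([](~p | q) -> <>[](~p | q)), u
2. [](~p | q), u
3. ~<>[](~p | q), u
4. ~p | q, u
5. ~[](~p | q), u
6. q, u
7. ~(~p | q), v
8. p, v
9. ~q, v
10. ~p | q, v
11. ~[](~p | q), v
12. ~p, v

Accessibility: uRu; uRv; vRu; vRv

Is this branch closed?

Both p and ~p appear at v.

Closed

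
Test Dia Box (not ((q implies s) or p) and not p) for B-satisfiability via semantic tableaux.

Satisfiable

1. Dia Box (not ((q implies s) or p) and not p), u
2. Box (not ((q implies s) or p) and not p), v
3. not ((q implies s) or p) and not p, u
4. not ((q implies s) or p), u
5. not p, u
6. not (q implies s), u
7. q, u
8. not s, u
9. not ((q implies s) or p) and not p, v
10. not ((q implies s) or p), v
11. not p, v
12. not (q implies s), v
13. q, v
14. not s, v
Accessibility: uRu, uRv, vRu, vRv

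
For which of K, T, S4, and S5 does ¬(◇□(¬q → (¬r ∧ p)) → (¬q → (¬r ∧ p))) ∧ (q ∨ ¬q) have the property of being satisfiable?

K, T, S4

S5-tableau for the formula:
1. ¬(◇□(¬q → (¬r ∧ p)) → (¬q → (¬r ∧ p))) ∧ (q ∨ ¬q), u
2. ¬(◇□(¬q → (¬r ∧ p)) → (¬q → (¬r ∧ p))), u
3. q ∨ ¬q, u
4. ◇□(¬q → (¬r ∧ p)), u
5. ¬(¬q → (¬r ∧ p)), u
6. ¬q, u
7. ¬(¬r ∧ p), u
8. ¬p, u
9. □(¬q → (¬r ∧ p)), v
10. ¬q → (¬r ∧ p), u
11. ¬q → (¬r ∧ p), v
12. ¬r ∧ p, u
13. ¬r, u
14. p, u
Accessibility: uRu, uRv, vRu, vRv
Branch closes: p and ¬p both at u.
Every branch closes (one shown): unsatisfiable in S5.
S4-tableau for the formula:
1. ¬(◇□(¬q → (¬r ∧ p)) → (¬q → (¬r ∧ p))) ∧ (q ∨ ¬q), u
2. ¬(◇□(¬q → (¬r ∧ p)) → (¬q → (¬r ∧ p))), u
3. q ∨ ¬q, u
4. ◇□(¬q → (¬r ∧ p)), u
5. ¬(¬q → (¬r ∧ p)), u
6. ¬q, u
7. ¬(¬r ∧ p), u
8. ¬p, u
9. □(¬q → (¬r ∧ p)), v
10. ¬q → (¬r ∧ p), v
11. ¬r ∧ p, v
12. ¬r, v
13. p, v
Accessibility: uRu, uRv, vRv
Complete open branch: satisfiable in S4, hence also in K, T (this S4-model is also a K-model and a T-model).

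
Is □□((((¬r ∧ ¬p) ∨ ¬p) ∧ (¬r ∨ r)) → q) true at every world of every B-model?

Invalid (countermodel exists)

Tableau for the negation ¬□□((((¬r ∧ ¬p) ∨ ¬p) ∧ (¬r ∨ r)) → q):
1. ¬□□((((¬r ∧ ¬p) ∨ ¬p) ∧ (¬r ∨ r)) → q), u
2. ¬□((((¬r ∧ ¬p) ∨ ¬p) ∧ (¬r ∨ r)) → q), v   [¬□-rule on 1: fresh world v, uRv]
3. ¬((((¬r ∧ ¬p) ∨ ¬p) ∧ (¬r ∨ r)) → q), w   [¬□-rule on 2: fresh world w, vRw]
4. ((¬r ∧ ¬p) ∨ ¬p) ∧ (¬r ∨ r), w   [¬→-rule on 3]
5. ¬q, w   [¬→-rule on 3]
6. (¬r ∧ ¬p) ∨ ¬p, w   [∧-rule on 4]
7. ¬r ∨ r, w   [∧-rule on 4]
8. ¬p, w   [∨-rule on 6 (branches; this branch)]
9. r, w   [∨-rule on 7 (branches; this branch)]
Accessibility: uRu, uRv, vRu, vRv, vRw, wRv, wRw
The negation has an open branch (countermodel exists).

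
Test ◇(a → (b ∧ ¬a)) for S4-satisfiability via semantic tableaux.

Satisfiable (open branch found)

1. ◇(a → (b ∧ ¬a)), 0
2. a → (b ∧ ¬a), 1
3. b ∧ ¬a, 1
4. b, 1
5. ¬a, 1
Accessibility: 0R0, 0R1, 1R1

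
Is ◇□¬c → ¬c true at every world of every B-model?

Tableau for the negation ¬(◇□¬c → ¬c):
1. ¬(◇□¬c → ¬c), 0
2. ◇□¬c, 0   [¬→-rule on 1]
3. c, 0   [¬→-rule on 1]
4. □¬c, 1   [◇-rule on 2: fresh world 1, 0R1]
5. ¬c, 0   [□-rule on 4 via 1R0]
Accessibility: 0R0, 0R1, 1R0, 1R1
Branch closes: c and ¬c both at 0.
Every branch of the negation's tableau closes; the branch above is one of them.

Valid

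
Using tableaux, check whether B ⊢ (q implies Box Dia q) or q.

Tableau for the negation not ((q implies Box Dia q) or q):
1. not ((q implies Box Dia q) or q), u
2. not (q implies Box Dia q), u
3. not q, u
4. q, u
5. not Box Dia q, u
Accessibility: uRu
Branch closes: q and not q both at u.
All branches of the negation close; one closing branch shown above.

Yes, valid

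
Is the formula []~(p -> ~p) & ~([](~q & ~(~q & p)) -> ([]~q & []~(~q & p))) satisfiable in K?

Unsatisfiable (every branch closes)

1. []~(p -> ~p) & ~([](~q & ~(~q & p)) -> ([]~q & []~(~q & p))), u
2. []~(p -> ~p), u   [&-rule on 1]
3. ~([](~q & ~(~q & p)) -> ([]~q & []~(~q & p))), u   [&-rule on 1]
4. [](~q & ~(~q & p)), u   [~->-rule on 3]
5. ~([]~q & []~(~q & p)), u   [~->-rule on 3]
6. ~[]~(~q & p), u   [~&-rule on 5 (branches; this branch)]
7. ~q & p, v   [~[]-rule on 6: fresh world v, uRv]
8. ~q, v   [&-rule on 7]
9. p, v   [&-rule on 7]
10. ~(p -> ~p), v   [[]-rule on 2 via uRv]
11. ~q & ~(~q & p), v   [[]-rule on 4 via uRv]
12. ~(~q & p), v   [&-rule on 11]
13. ~p, v   [~&-rule on 12 (branches; this branch)]
Accessibility: uRv
Branch closes: p and ~p both at v.
(One branch shown.) All branches close.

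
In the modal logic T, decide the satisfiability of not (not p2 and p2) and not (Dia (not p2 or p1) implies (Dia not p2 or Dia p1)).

1. not (not p2 and p2) and not (Dia (not p2 or p1) implies (Dia not p2 or Dia p1)), u
2. not (not p2 and p2), u
3. not (Dia (not p2 or p1) implies (Dia not p2 or Dia p1)), u
4. Dia (not p2 or p1), u
5. not (Dia not p2 or Dia p1), u
6. not Dia not p2, u
7. not Dia p1, u
8. p2, u
9. not p1, u
10. not p2 or p1, v
11. p2, v
12. not p1, v
13. p1, v
Accessibility: uRu, uRv, vRv
Branch closes: p1 and not p1 both at v.
Every branch closes; the branch above is one of them.

No, unsatisfiable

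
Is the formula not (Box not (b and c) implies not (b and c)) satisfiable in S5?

1. not (Box not (b and c) implies not (b and c)), 0
2. Box not (b and c), 0
3. b and c, 0
4. b, 0
5. c, 0
6. not (b and c), 0
7. not c, 0
Accessibility: 0R0
Branch closes: c and not c both at 0.
(One branch shown.) All branches close.

No, unsatisfiable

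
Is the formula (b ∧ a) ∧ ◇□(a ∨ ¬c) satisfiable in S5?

Satisfiable

1. (b ∧ a) ∧ ◇□(a ∨ ¬c), u
2. b ∧ a, u
3. ◇□(a ∨ ¬c), u
4. b, u
5. a, u
6. □(a ∨ ¬c), v
7. a ∨ ¬c, u
8. a ∨ ¬c, v
9. ¬c, u
10. ¬c, v
Accessibility: uRu, uRv, vRu, vRv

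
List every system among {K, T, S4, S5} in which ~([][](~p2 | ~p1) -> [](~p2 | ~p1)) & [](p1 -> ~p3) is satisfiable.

K-tableau for the formula:
1. ~([][](~p2 | ~p1) -> [](~p2 | ~p1)) & [](p1 -> ~p3), u
2. ~([][](~p2 | ~p1) -> [](~p2 | ~p1)), u   [&-rule on 1]
3. [](p1 -> ~p3), u   [&-rule on 1]
4. [][](~p2 | ~p1), u   [~->-rule on 2]
5. ~[](~p2 | ~p1), u   [~->-rule on 2]
6. ~(~p2 | ~p1), v   [~[]-rule on 5: fresh world v, uRv]
7. p2, v   [~|-rule on 6]
8. p1, v   [~|-rule on 6]
9. p1 -> ~p3, v   [[]-rule on 3 via uRv]
10. [](~p2 | ~p1), v   [[]-rule on 4 via uRv]
11. ~p3, v   [->-rule on 9 (branches; this branch)]
Accessibility: uRv
Complete open branch: satisfiable in K.
T-tableau for the formula:
1. ~([][](~p2 | ~p1) -> [](~p2 | ~p1)) & [](p1 -> ~p3), u
2. ~([][](~p2 | ~p1) -> [](~p2 | ~p1)), u   [&-rule on 1]
3. [](p1 -> ~p3), u   [&-rule on 1]
4. [][](~p2 | ~p1), u   [~->-rule on 2]
5. ~[](~p2 | ~p1), u   [~->-rule on 2]
6. p1 -> ~p3, u   [[]-rule on 3 via uRu]
7. [](~p2 | ~p1), u   [[]-rule on 4 via uRu]
8. ~p2 | ~p1, u   [[]-rule on 7 via uRu]
9. ~p3, u   [->-rule on 6 (branches; this branch)]
10. ~p1, u   [|-rule on 8 (branches; this branch)]
11. ~(~p2 | ~p1), v   [~[]-rule on 5: fresh world v, uRv]
12. p2, v   [~|-rule on 11]
13. p1, v   [~|-rule on 11]
14. p1 -> ~p3, v   [[]-rule on 3 via uRv]
15. [](~p2 | ~p1), v   [[]-rule on 4 via uRv]
16. ~p2 | ~p1, v   [[]-rule on 7 via uRv]
17. ~p3, v   [->-rule on 14 (branches; this branch)]
18. ~p1, v   [|-rule on 16 (branches; this branch)]
Accessibility: uRu, uRv, vRv
Branch closes: p1 and ~p1 both at v.
Every branch closes (one shown): unsatisfiable in T, hence also in S4, S5 (every S4/S5-frame is a T-frame).

K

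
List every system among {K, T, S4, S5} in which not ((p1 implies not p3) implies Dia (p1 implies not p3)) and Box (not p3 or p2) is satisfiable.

K

T-tableau for the formula:
1. not ((p1 implies not p3) implies Dia (p1 implies not p3)) and Box (not p3 or p2), w0
2. not ((p1 implies not p3) implies Dia (p1 implies not p3)), w0
3. Box (not p3 or p2), w0
4. p1 implies not p3, w0
5. not Dia (p1 implies not p3), w0
6. not p3 or p2, w0
7. not (p1 implies not p3), w0
8. p1, w0
9. p3, w0
10. not p3, w0
Accessibility: w0Rw0
Branch closes: p3 and not p3 both at w0.
Every branch closes (one shown): unsatisfiable in T, hence also in S4, S5 (every S4/S5-frame is a T-frame).
K-tableau for the formula:
1. not ((p1 implies not p3) implies Dia (p1 implies not p3)) and Box (not p3 or p2), w0
2. not ((p1 implies not p3) implies Dia (p1 implies not p3)), w0
3. Box (not p3 or p2), w0
4. p1 implies not p3, w0
5. not Dia (p1 implies not p3), w0
6. not p3, w0
Complete open branch: satisfiable in K.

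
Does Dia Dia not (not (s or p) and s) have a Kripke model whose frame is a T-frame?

Yes, satisfiable

1. Dia Dia not (not (s or p) and s), u
2. Dia not (not (s or p) and s), v
3. not (not (s or p) and s), w
4. not s, w
Accessibility: uRu, uRv, vRv, vRw, wRw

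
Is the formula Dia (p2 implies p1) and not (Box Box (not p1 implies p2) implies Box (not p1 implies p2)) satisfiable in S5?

1. Dia (p2 implies p1) and not (Box Box (not p1 implies p2) implies Box (not p1 implies p2)), w0
2. Dia (p2 implies p1), w0
3. not (Box Box (not p1 implies p2) implies Box (not p1 implies p2)), w0
4. Box Box (not p1 implies p2), w0
5. not Box (not p1 implies p2), w0
6. Box (not p1 implies p2), w0
7. not p1 implies p2, w0
8. p2, w0
9. p2 implies p1, w1
10. Box (not p1 implies p2), w1
11. not p1 implies p2, w1
12. p1, w1
13. p2, w1
14. not (not p1 implies p2), w2
15. not p1, w2
16. not p2, w2
17. Box (not p1 implies p2), w2
18. not p1 implies p2, w2
19. p2, w2
Accessibility: w0Rw0, w0Rw1, w0Rw2, w1Rw0, w1Rw1, w1Rw2, w2Rw0, w2Rw1, w2Rw2
Branch closes: p2 and not p2 both at w2.
(One branch shown.) All branches close.

Unsatisfiable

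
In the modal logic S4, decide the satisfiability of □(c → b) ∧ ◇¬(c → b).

1. □(c → b) ∧ ◇¬(c → b), u
2. □(c → b), u
3. ◇¬(c → b), u
4. c → b, u
5. b, u
6. ¬(c → b), v
7. c, v
8. ¬b, v
9. c → b, v
10. b, v
Accessibility: uRu, uRv, vRv
Branch closes: b and ¬b both at v.
Every branch closes; the branch above is one of them.

Unsatisfiable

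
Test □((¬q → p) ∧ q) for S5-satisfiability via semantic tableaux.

1. □((¬q → p) ∧ q), u
2. (¬q → p) ∧ q, u
3. ¬q → p, u
4. q, u
5. p, u
Accessibility: uRu

Yes, satisfiable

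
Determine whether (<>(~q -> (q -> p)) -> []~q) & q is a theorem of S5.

Invalid (countermodel exists)

Tableau for the negation ~((<>(~q -> (q -> p)) -> []~q) & q):
1. ~((<>(~q -> (q -> p)) -> []~q) & q), u
2. ~q, u
Accessibility: uRu
The negation has an open branch (countermodel exists).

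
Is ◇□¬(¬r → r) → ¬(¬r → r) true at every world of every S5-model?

Valid

Tableau for the negation ¬(◇□¬(¬r → r) → ¬(¬r → r)):
1. ¬(◇□¬(¬r → r) → ¬(¬r → r)), 0
2. ◇□¬(¬r → r), 0   [¬→-rule on 1]
3. ¬r → r, 0   [¬→-rule on 1]
4. r, 0   [→-rule on 3 (branches; this branch)]
5. □¬(¬r → r), 1   [◇-rule on 2: fresh world 1, 0R1]
6. ¬(¬r → r), 0   [□-rule on 5 via 1R0]
7. ¬r, 0   [¬→-rule on 6]
Accessibility: 0R0, 0R1, 1R0, 1R1
Branch closes: r and ¬r both at 0.
All branches of the negation close; one closing branch shown above.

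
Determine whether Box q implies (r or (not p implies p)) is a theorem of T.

No, not valid

Tableau for the negation not (Box q implies (r or (not p implies p))):
1. not (Box q implies (r or (not p implies p))), 0
2. Box q, 0
3. not (r or (not p implies p)), 0
4. not r, 0
5. not (not p implies p), 0
6. not p, 0
7. q, 0
Accessibility: 0R0
The negation has an open branch (countermodel exists).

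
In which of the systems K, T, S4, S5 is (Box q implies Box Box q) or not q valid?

T-tableau for the negation not ((Box q implies Box Box q) or not q):
1. not ((Box q implies Box Box q) or not q), u
2. not (Box q implies Box Box q), u   [neg-or-rule on 1]
3. q, u   [neg-or-rule on 1]
4. Box q, u   [neg-implies-rule on 2]
5. not Box Box q, u   [neg-implies-rule on 2]
6. not Box q, v   [neg-Box-rule on 5: fresh world v, uRv]
7. q, v   [Box-rule on 4 via uRv]
8. not q, w   [neg-Box-rule on 6: fresh world w, vRw]
Accessibility: uRu, uRv, vRv, vRw, wRw
Complete open branch: countermodel on a T-frame, so not valid in T, nor in K (the same frame is also a K-frame).
S4-tableau for the negation not ((Box q implies Box Box q) or not q):
1. not ((Box q implies Box Box q) or not q), u
2. not (Box q implies Box Box q), u   [neg-or-rule on 1]
3. q, u   [neg-or-rule on 1]
4. Box q, u   [neg-implies-rule on 2]
5. not Box Box q, u   [neg-implies-rule on 2]
6. not Box q, v   [neg-Box-rule on 5: fresh world v, uRv]
7. q, v   [Box-rule on 4 via uRv]
8. not q, w   [neg-Box-rule on 6: fresh world w, vRw]
9. q, w   [Box-rule on 4 via uRw]
Accessibility: uRu, uRv, uRw, vRv, vRw, wRw
Branch closes: q and not q both at w.
Every branch closes (one shown): valid in S4, hence also in S5 (every theorem of S4 is a theorem of S5).

S4, S5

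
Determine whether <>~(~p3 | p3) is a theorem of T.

Not valid

Tableau for the negation ~<>~(~p3 | p3):
1. ~<>~(~p3 | p3), w0
2. ~p3 | p3, w0
3. p3, w0
Accessibility: w0Rw0
The negation has an open branch (countermodel exists).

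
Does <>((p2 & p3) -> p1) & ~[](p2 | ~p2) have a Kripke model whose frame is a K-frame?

1. <>((p2 & p3) -> p1) & ~[](p2 | ~p2), w0
2. <>((p2 & p3) -> p1), w0
3. ~[](p2 | ~p2), w0
4. (p2 & p3) -> p1, w1
5. ~(p2 & p3), w1
6. ~p3, w1
7. ~(p2 | ~p2), w2
8. ~p2, w2
9. p2, w2
Accessibility: w0Rw1, w0Rw2
Branch closes: p2 and ~p2 both at w2.
Every branch closes; the branch above is one of them.

Unsatisfiable (every branch closes)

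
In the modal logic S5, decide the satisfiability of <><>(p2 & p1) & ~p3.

Satisfiable (open branch found)

1. <><>(p2 & p1) & ~p3, w0
2. <><>(p2 & p1), w0
3. ~p3, w0
4. <>(p2 & p1), w1
5. p2 & p1, w2
6. p2, w2
7. p1, w2
Accessibility: w0Rw0, w0Rw1, w0Rw2, w1Rw0, w1Rw1, w1Rw2, w2Rw0, w2Rw1, w2Rw2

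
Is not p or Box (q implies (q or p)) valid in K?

Tableau for the negation not (not p or Box (q implies (q or p))):
1. not (not p or Box (q implies (q or p))), u
2. p, u
3. not Box (q implies (q or p)), u
4. not (q implies (q or p)), v
5. q, v
6. not (q or p), v
7. not q, v
8. not p, v
Accessibility: uRv
Branch closes: q and not q both at v.
All branches of the negation close; one closing branch shown above.

Valid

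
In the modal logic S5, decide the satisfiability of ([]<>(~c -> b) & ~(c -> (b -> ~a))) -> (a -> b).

Satisfiable

1. ([]<>(~c -> b) & ~(c -> (b -> ~a))) -> (a -> b), 0
2. a -> b, 0
3. b, 0
Accessibility: 0R0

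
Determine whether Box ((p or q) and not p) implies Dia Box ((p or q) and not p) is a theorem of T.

Valid

Tableau for the negation not (Box ((p or q) and not p) implies Dia Box ((p or q) and not p)):
1. not (Box ((p or q) and not p) implies Dia Box ((p or q) and not p)), 0
2. Box ((p or q) and not p), 0   [neg-implies-rule on 1]
3. not Dia Box ((p or q) and not p), 0   [neg-implies-rule on 1]
4. (p or q) and not p, 0   [Box-rule on 2 via 0R0]
5. p or q, 0   [and-rule on 4]
6. not p, 0   [and-rule on 4]
7. not Box ((p or q) and not p), 0   [neg-Dia-rule on 3 via 0R0]
8. q, 0   [or-rule on 5 (branches; this branch)]
9. not ((p or q) and not p), 1   [neg-Box-rule on 7: fresh world 1, 0R1]
10. (p or q) and not p, 1   [Box-rule on 2 via 0R1]
11. p or q, 1   [and-rule on 10]
12. not p, 1   [and-rule on 10]
13. not Box ((p or q) and not p), 1   [neg-Dia-rule on 3 via 0R1]
14. not (p or q), 1   [neg-and-rule on 9 (branches; this branch)]
15. not q, 1   [neg-or-rule on 14]
16. q, 1   [or-rule on 11 (branches; this branch)]
Accessibility: 0R0, 0R1, 1R1
Branch closes: q and not q both at 1.
Every branch of the negation's tableau closes; the branch above is one of them.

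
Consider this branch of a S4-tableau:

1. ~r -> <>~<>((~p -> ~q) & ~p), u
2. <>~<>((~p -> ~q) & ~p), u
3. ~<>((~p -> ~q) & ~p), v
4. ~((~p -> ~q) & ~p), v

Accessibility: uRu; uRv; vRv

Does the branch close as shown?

No atom appears with both signs at the same world.

Open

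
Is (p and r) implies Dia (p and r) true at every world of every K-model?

Invalid (countermodel exists)

Tableau for the negation not ((p and r) implies Dia (p and r)):
1. not ((p and r) implies Dia (p and r)), 0
2. p and r, 0   [neg-implies-rule on 1]
3. not Dia (p and r), 0   [neg-implies-rule on 1]
4. p, 0   [and-rule on 2]
5. r, 0   [and-rule on 2]
The negation has an open branch (countermodel exists).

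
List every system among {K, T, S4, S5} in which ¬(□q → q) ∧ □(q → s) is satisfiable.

K-tableau for the formula:
1. ¬(□q → q) ∧ □(q → s), w0
2. ¬(□q → q), w0
3. □(q → s), w0
4. □q, w0
5. ¬q, w0
Complete open branch: satisfiable in K.
T-tableau for the formula:
1. ¬(□q → q) ∧ □(q → s), w0
2. ¬(□q → q), w0
3. □(q → s), w0
4. □q, w0
5. ¬q, w0
6. q → s, w0
7. q, w0
Accessibility: w0Rw0
Branch closes: q and ¬q both at w0.
Every branch closes (one shown): unsatisfiable in T, hence also in S4, S5 (every S4/S5-frame is a T-frame).

K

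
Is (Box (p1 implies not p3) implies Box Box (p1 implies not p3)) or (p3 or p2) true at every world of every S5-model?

Tableau for the negation not ((Box (p1 implies not p3) implies Box Box (p1 implies not p3)) or (p3 or p2)):
1. not ((Box (p1 implies not p3) implies Box Box (p1 implies not p3)) or (p3 or p2)), w0
2. not (Box (p1 implies not p3) implies Box Box (p1 implies not p3)), w0
3. not (p3 or p2), w0
4. Box (p1 implies not p3), w0
5. not Box Box (p1 implies not p3), w0
6. not p3, w0
7. not p2, w0
8. p1 implies not p3, w0
9. not Box (p1 implies not p3), w1
10. p1 implies not p3, w1
11. not p3, w1
12. not (p1 implies not p3), w2
13. p1, w2
14. p3, w2
15. p1 implies not p3, w2
16. not p3, w2
Accessibility: w0Rw0, w0Rw1, w0Rw2, w1Rw0, w1Rw1, w1Rw2, w2Rw0, w2Rw1, w2Rw2
Branch closes: p3 and not p3 both at w2.
All branches of the negation close; one closing branch shown above.

Yes, valid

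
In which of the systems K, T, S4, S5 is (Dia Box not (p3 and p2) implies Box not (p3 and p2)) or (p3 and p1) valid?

S5

S5-tableau for the negation not ((Dia Box not (p3 and p2) implies Box not (p3 and p2)) or (p3 and p1)):
1. not ((Dia Box not (p3 and p2) implies Box not (p3 and p2)) or (p3 and p1)), 0
2. not (Dia Box not (p3 and p2) implies Box not (p3 and p2)), 0
3. not (p3 and p1), 0
4. Dia Box not (p3 and p2), 0
5. not Box not (p3 and p2), 0
6. not p1, 0
7. Box not (p3 and p2), 1
8. not (p3 and p2), 0
9. not (p3 and p2), 1
10. not p2, 0
11. not p2, 1
12. p3 and p2, 2
13. p3, 2
14. p2, 2
15. not (p3 and p2), 2
16. not p2, 2
Accessibility: 0R0, 0R1, 0R2, 1R0, 1R1, 1R2, 2R0, 2R1, 2R2
Branch closes: p2 and not p2 both at 2.
Every branch closes (one shown): valid in S5.
S4-tableau for the negation not ((Dia Box not (p3 and p2) implies Box not (p3 and p2)) or (p3 and p1)):
1. not ((Dia Box not (p3 and p2) implies Box not (p3 and p2)) or (p3 and p1)), 0
2. not (Dia Box not (p3 and p2) implies Box not (p3 and p2)), 0
3. not (p3 and p1), 0
4. Dia Box not (p3 and p2), 0
5. not Box not (p3 and p2), 0
6. not p1, 0
7. Box not (p3 and p2), 1
8. not (p3 and p2), 1
9. not p2, 1
10. p3 and p2, 2
11. p3, 2
12. p2, 2
Accessibility: 0R0, 0R1, 0R2, 1R1, 2R2
Complete open branch: countermodel on an S4-frame, so not valid in S4, nor in K, T (the same frame is also a K-frame and a T-frame).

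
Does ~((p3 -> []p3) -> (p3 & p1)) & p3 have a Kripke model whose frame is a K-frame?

1. ~((p3 -> []p3) -> (p3 & p1)) & p3, 0
2. ~((p3 -> []p3) -> (p3 & p1)), 0   [&-rule on 1]
3. p3, 0   [&-rule on 1]
4. p3 -> []p3, 0   [~->-rule on 2]
5. ~(p3 & p1), 0   [~->-rule on 2]
6. []p3, 0   [->-rule on 4 (branches; this branch)]
7. ~p1, 0   [~&-rule on 5 (branches; this branch)]

Yes, satisfiable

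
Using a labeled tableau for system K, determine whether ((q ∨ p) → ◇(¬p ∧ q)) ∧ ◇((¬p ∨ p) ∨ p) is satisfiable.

1. ((q ∨ p) → ◇(¬p ∧ q)) ∧ ◇((¬p ∨ p) ∨ p), u
2. (q ∨ p) → ◇(¬p ∧ q), u
3. ◇((¬p ∨ p) ∨ p), u
4. ◇(¬p ∧ q), u
5. (¬p ∨ p) ∨ p, v
6. p, v
7. ¬p ∧ q, w
8. ¬p, w
9. q, w
Accessibility: uRv, uRw

Satisfiable (open branch found)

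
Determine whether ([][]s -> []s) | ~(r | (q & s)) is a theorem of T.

Tableau for the negation ~(([][]s -> []s) | ~(r | (q & s))):
1. ~(([][]s -> []s) | ~(r | (q & s))), 0
2. ~([][]s -> []s), 0   [~|-rule on 1]
3. r | (q & s), 0   [~|-rule on 1]
4. [][]s, 0   [~->-rule on 2]
5. ~[]s, 0   [~->-rule on 2]
6. []s, 0   [[]-rule on 4 via 0R0]
7. s, 0   [[]-rule on 6 via 0R0]
8. q & s, 0   [|-rule on 3 (branches; this branch)]
9. q, 0   [&-rule on 8]
10. ~s, 1   [~[]-rule on 5: fresh world 1, 0R1]
11. []s, 1   [[]-rule on 4 via 0R1]
12. s, 1   [[]-rule on 6 via 0R1]
Accessibility: 0R0, 0R1, 1R1
Branch closes: s and ~s both at 1.
Every branch of the negation's tableau closes; the branch above is one of them.

Yes, valid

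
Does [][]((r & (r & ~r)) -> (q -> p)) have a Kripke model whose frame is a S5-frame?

1. [][]((r & (r & ~r)) -> (q -> p)), u
2. []((r & (r & ~r)) -> (q -> p)), u   [[]-rule on 1 via uRu]
3. (r & (r & ~r)) -> (q -> p), u   [[]-rule on 2 via uRu]
4. q -> p, u   [->-rule on 3 (branches; this branch)]
5. p, u   [->-rule on 4 (branches; this branch)]
Accessibility: uRu

Satisfiable (open branch found)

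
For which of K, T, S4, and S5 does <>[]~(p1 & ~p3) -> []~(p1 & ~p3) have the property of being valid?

S4-tableau for the negation ~(<>[]~(p1 & ~p3) -> []~(p1 & ~p3)):
1. ~(<>[]~(p1 & ~p3) -> []~(p1 & ~p3)), 0
2. <>[]~(p1 & ~p3), 0
3. ~[]~(p1 & ~p3), 0
4. []~(p1 & ~p3), 1
5. ~(p1 & ~p3), 1
6. p3, 1
7. p1 & ~p3, 2
8. p1, 2
9. ~p3, 2
Accessibility: 0R0, 0R1, 0R2, 1R1, 2R2
Complete open branch: countermodel on an S4-frame, so not valid in S4, nor in K, T (the same frame is also a K-frame and a T-frame).
S5-tableau for the negation ~(<>[]~(p1 & ~p3) -> []~(p1 & ~p3)):
1. ~(<>[]~(p1 & ~p3) -> []~(p1 & ~p3)), 0
2. <>[]~(p1 & ~p3), 0
3. ~[]~(p1 & ~p3), 0
4. []~(p1 & ~p3), 1
5. ~(p1 & ~p3), 0
6. ~(p1 & ~p3), 1
7. p3, 0
8. p3, 1
9. p1 & ~p3, 2
10. p1, 2
11. ~p3, 2
12. ~(p1 & ~p3), 2
13. p3, 2
Accessibility: 0R0, 0R1, 0R2, 1R0, 1R1, 1R2, 2R0, 2R1, 2R2
Branch closes: p3 and ~p3 both at 2.
Every branch closes (one shown): valid in S5.

S5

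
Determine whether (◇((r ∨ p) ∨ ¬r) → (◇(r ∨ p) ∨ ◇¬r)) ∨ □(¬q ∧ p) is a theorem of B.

Tableau for the negation ¬((◇((r ∨ p) ∨ ¬r) → (◇(r ∨ p) ∨ ◇¬r)) ∨ □(¬q ∧ p)):
1. ¬((◇((r ∨ p) ∨ ¬r) → (◇(r ∨ p) ∨ ◇¬r)) ∨ □(¬q ∧ p)), w0
2. ¬(◇((r ∨ p) ∨ ¬r) → (◇(r ∨ p) ∨ ◇¬r)), w0
3. ¬□(¬q ∧ p), w0
4. ◇((r ∨ p) ∨ ¬r), w0
5. ¬(◇(r ∨ p) ∨ ◇¬r), w0
6. ¬◇(r ∨ p), w0
7. ¬◇¬r, w0
8. ¬(r ∨ p), w0
9. ¬r, w0
10. ¬p, w0
11. r, w0
Accessibility: w0Rw0
Branch closes: r and ¬r both at w0.
All branches of the negation close; one closing branch shown above.

Yes, valid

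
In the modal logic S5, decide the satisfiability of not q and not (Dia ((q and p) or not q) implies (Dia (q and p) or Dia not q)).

No, unsatisfiable

1. not q and not (Dia ((q and p) or not q) implies (Dia (q and p) or Dia not q)), u
2. not q, u   [and-rule on 1]
3. not (Dia ((q and p) or not q) implies (Dia (q and p) or Dia not q)), u   [and-rule on 1]
4. Dia ((q and p) or not q), u   [neg-implies-rule on 3]
5. not (Dia (q and p) or Dia not q), u   [neg-implies-rule on 3]
6. not Dia (q and p), u   [neg-or-rule on 5]
7. not Dia not q, u   [neg-or-rule on 5]
8. not (q and p), u   [neg-Dia-rule on 6 via uRu]
9. q, u   [neg-Dia-rule on 7 via uRu]
Accessibility: uRu
Branch closes: q and not q both at u.
Every branch closes; the branch above is one of them.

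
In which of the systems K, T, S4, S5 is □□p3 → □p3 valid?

T, S4, S5

K-tableau for the negation ¬(□□p3 → □p3):
1. ¬(□□p3 → □p3), u
2. □□p3, u   [¬→-rule on 1]
3. ¬□p3, u   [¬→-rule on 1]
4. ¬p3, v   [¬□-rule on 3: fresh world v, uRv]
5. □p3, v   [□-rule on 2 via uRv]
Accessibility: uRv
Complete open branch: countermodel on a K-frame, so not valid in K.
T-tableau for the negation ¬(□□p3 → □p3):
1. ¬(□□p3 → □p3), u
2. □□p3, u   [¬→-rule on 1]
3. ¬□p3, u   [¬→-rule on 1]
4. □p3, u   [□-rule on 2 via uRu]
5. p3, u   [□-rule on 4 via uRu]
6. ¬p3, v   [¬□-rule on 3: fresh world v, uRv]
7. □p3, v   [□-rule on 2 via uRv]
8. p3, v   [□-rule on 4 via uRv]
Accessibility: uRu, uRv, vRv
Branch closes: p3 and ¬p3 both at v.
Every branch closes (one shown): valid in T, hence also in S4, S5 (every theorem of T is a theorem of S4 and S5).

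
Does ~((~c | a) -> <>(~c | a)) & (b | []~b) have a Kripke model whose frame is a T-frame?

1. ~((~c | a) -> <>(~c | a)) & (b | []~b), w0
2. ~((~c | a) -> <>(~c | a)), w0
3. b | []~b, w0
4. ~c | a, w0
5. ~<>(~c | a), w0
6. ~(~c | a), w0
7. c, w0
8. ~a, w0
9. []~b, w0
10. ~b, w0
11. a, w0
Accessibility: w0Rw0
Branch closes: a and ~a both at w0.
All branches of the tableau close; one closing branch shown above.

No, unsatisfiable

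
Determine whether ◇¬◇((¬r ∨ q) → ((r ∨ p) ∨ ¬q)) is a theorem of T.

Tableau for the negation ¬◇¬◇((¬r ∨ q) → ((r ∨ p) ∨ ¬q)):
1. ¬◇¬◇((¬r ∨ q) → ((r ∨ p) ∨ ¬q)), u
2. ◇((¬r ∨ q) → ((r ∨ p) ∨ ¬q)), u   [¬◇-rule on 1 via uRu]
3. (¬r ∨ q) → ((r ∨ p) ∨ ¬q), v   [◇-rule on 2: fresh world v, uRv]
4. ◇((¬r ∨ q) → ((r ∨ p) ∨ ¬q)), v   [¬◇-rule on 1 via uRv]
5. (r ∨ p) ∨ ¬q, v   [→-rule on 3 (branches; this branch)]
6. ¬q, v   [∨-rule on 5 (branches; this branch)]
7. (¬r ∨ q) → ((r ∨ p) ∨ ¬q), w   [◇-rule on 4: fresh world w, vRw]
8. (r ∨ p) ∨ ¬q, w   [→-rule on 7 (branches; this branch)]
9. ¬q, w   [∨-rule on 8 (branches; this branch)]
Accessibility: uRu, uRv, vRv, vRw, wRw
The negation has an open branch (countermodel exists).

No, not valid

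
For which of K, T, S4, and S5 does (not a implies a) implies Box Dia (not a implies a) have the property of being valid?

S4-tableau for the negation not ((not a implies a) implies Box Dia (not a implies a)):
1. not ((not a implies a) implies Box Dia (not a implies a)), 0
2. not a implies a, 0   [neg-implies-rule on 1]
3. not Box Dia (not a implies a), 0   [neg-implies-rule on 1]
4. a, 0   [implies-rule on 2 (branches; this branch)]
5. not Dia (not a implies a), 1   [neg-Box-rule on 3: fresh world 1, 0R1]
6. not (not a implies a), 1   [neg-Dia-rule on 5 via 1R1]
7. not a, 1   [neg-implies-rule on 6]
Accessibility: 0R0, 0R1, 1R1
Complete open branch: countermodel on an S4-frame, so not valid in S4, nor in K, T (the same frame is also a K-frame and a T-frame).
S5-tableau for the negation not ((not a implies a) implies Box Dia (not a implies a)):
1. not ((not a implies a) implies Box Dia (not a implies a)), 0
2. not a implies a, 0   [neg-implies-rule on 1]
3. not Box Dia (not a implies a), 0   [neg-implies-rule on 1]
4. a, 0   [implies-rule on 2 (branches; this branch)]
5. not Dia (not a implies a), 1   [neg-Box-rule on 3: fresh world 1, 0R1]
6. not (not a implies a), 0   [neg-Dia-rule on 5 via 1R0]
7. not a, 0   [neg-implies-rule on 6]
Accessibility: 0R0, 0R1, 1R0, 1R1
Branch closes: a and not a both at 0.
Every branch closes (one shown): valid in S5.

S5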